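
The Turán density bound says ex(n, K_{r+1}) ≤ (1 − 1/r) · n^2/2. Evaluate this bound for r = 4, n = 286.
Turán density bound = (3/4) · 286^2/2 = 61347/2 ≈ 30673.5

Turán's theorem: ex(n, K_{r+1}) is achieved by the complete r-partite Turán graph T(n, r) with parts as balanced as possible, and is at most (1 − 1/r) · n^2/2. For r = 4, n = 286: the density bound is (3/4) · 81796/2 = 61347/2 ≈ 30673.5. The integer-valued extremum is e(T(286, 4)) = 30673, which is strictly less than the density bound 61347/2 since 4 ∤ 286 (the parts of T(286, 4) cannot all be equal).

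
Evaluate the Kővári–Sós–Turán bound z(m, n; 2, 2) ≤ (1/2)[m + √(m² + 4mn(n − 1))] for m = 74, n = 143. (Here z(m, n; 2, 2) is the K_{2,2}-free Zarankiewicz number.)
z(74, 143; 2, 2) ≤ (1/2)[74 + √(74² + 4·74·143·142)] = (1/2)[74 + √6016052] = 1263.3821

Kővári–Sós–Turán: let r_1, ..., r_74 be the row sums and z = Σ r_i the total number of 1s. Each pair of columns can share at most one row with both entries 1 (else a 2×2 all-ones block appears), so Σ_i C(r_i, 2) ≤ C(143, 2) = 10153. By convexity Σ_i C(r_i, 2) ≥ 74·C(z/74, 2) = z(z − 74)/(2·74), giving z² − 74z − 74·143·142 ≤ 0 and hence z ≤ (1/2)[74 + √(5476 + 4·1502644)] = (1/2)[74 + √6016052] ≈ (1/2)(74 + 2452.7642) = 1263.3821.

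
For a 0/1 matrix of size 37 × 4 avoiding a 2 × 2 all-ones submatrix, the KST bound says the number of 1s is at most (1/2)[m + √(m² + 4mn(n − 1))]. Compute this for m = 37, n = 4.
z(37, 4; 2, 2) ≤ (1/2)[37 + √(37² + 4·37·4·3)] = (1/2)[37 + √3145] = 46.5401

Kővári–Sós–Turán: let r_1, ..., r_37 be the row sums and z = Σ r_i the total number of 1s. Each pair of columns can share at most one row with both entries 1 (else a 2×2 all-ones block appears), so Σ_i C(r_i, 2) ≤ C(4, 2) = 6. By convexity Σ_i C(r_i, 2) ≥ 37·C(z/37, 2) = z(z − 37)/(2·37), giving z² − 37z − 37·4·3 ≤ 0 and hence z ≤ (1/2)[37 + √(1369 + 4·444)] = (1/2)[37 + √3145] ≈ (1/2)(37 + 56.0803) = 46.5401.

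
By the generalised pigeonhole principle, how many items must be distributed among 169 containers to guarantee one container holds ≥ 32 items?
n = (32 − 1)·169 + 1 = 5240

By the generalised pigeonhole principle, to guarantee some box contains ≥ r objects we need more than (r − 1) · k objects total. Threshold: n = (r − 1) · k + 1. With r = 32 and k = 169: n = 31 · 169 + 1 = 5239 + 1 = 5240. For n = 5239 = 31 · 169, we can put exactly 31 objects in every box, avoiding 32 in any single one — so 5240 is tight.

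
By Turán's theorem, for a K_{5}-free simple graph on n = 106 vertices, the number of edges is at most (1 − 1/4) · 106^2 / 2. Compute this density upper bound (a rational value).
Turán density bound = (3/4) · 106^2/2 = 8427/2 ≈ 4213.5

Turán's theorem: ex(n, K_{r+1}) is achieved by the complete r-partite Turán graph T(n, r) with parts as balanced as possible, and is at most (1 − 1/r) · n^2/2. For r = 4, n = 106: the density bound is (3/4) · 11236/2 = 8427/2 ≈ 4213.5. The integer-valued extremum is e(T(106, 4)) = 4213, which is strictly less than the density bound 8427/2 since 4 ∤ 106 (the parts of T(106, 4) cannot all be equal).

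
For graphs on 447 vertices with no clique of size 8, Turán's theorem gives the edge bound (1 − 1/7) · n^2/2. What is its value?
Turán density bound = (6/7) · 447^2/2 = 599427/7 ≈ 85632.4286

Turán's theorem: ex(n, K_{r+1}) is achieved by the complete r-partite Turán graph T(n, r) with parts as balanced as possible, and is at most (1 − 1/r) · n^2/2. For r = 7, n = 447: the density bound is (6/7) · 199809/2 = 599427/7 ≈ 85632.4286. The integer-valued extremum is e(T(447, 7)) = 85632, which is strictly less than the density bound 599427/7 since 7 ∤ 447 (the parts of T(447, 7) cannot all be equal).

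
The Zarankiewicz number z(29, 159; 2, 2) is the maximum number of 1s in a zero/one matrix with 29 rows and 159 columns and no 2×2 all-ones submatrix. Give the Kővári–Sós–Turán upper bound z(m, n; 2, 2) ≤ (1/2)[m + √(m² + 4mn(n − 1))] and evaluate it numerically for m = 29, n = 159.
z(29, 159; 2, 2) ≤ (1/2)[29 + √(29² + 4·29·159·158)] = (1/2)[29 + √2914993] = 868.1675

Kővári–Sós–Turán: let r_1, ..., r_29 be the row sums and z = Σ r_i the total number of 1s. Each pair of columns can share at most one row with both entries 1 (else a 2×2 all-ones block appears), so Σ_i C(r_i, 2) ≤ C(159, 2) = 12561. By convexity Σ_i C(r_i, 2) ≥ 29·C(z/29, 2) = z(z − 29)/(2·29), giving z² − 29z − 29·159·158 ≤ 0 and hence z ≤ (1/2)[29 + √(841 + 4·728538)] = (1/2)[29 + √2914993] ≈ (1/2)(29 + 1707.3351) = 868.1675.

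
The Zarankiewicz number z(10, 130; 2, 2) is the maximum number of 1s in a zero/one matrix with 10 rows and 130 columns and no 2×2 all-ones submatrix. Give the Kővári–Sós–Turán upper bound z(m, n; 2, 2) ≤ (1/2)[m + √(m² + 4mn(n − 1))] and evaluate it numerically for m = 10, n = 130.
z(10, 130; 2, 2) ≤ (1/2)[10 + √(10² + 4·10·130·129)] = (1/2)[10 + √670900] = 414.5424

Kővári–Sós–Turán: let r_1, ..., r_10 be the row sums and z = Σ r_i the total number of 1s. Each pair of columns can share at most one row with both entries 1 (else a 2×2 all-ones block appears), so Σ_i C(r_i, 2) ≤ C(130, 2) = 8385. By convexity Σ_i C(r_i, 2) ≥ 10·C(z/10, 2) = z(z − 10)/(2·10), giving z² − 10z − 10·130·129 ≤ 0 and hence z ≤ (1/2)[10 + √(100 + 4·167700)] = (1/2)[10 + √670900] ≈ (1/2)(10 + 819.0849) = 414.5424.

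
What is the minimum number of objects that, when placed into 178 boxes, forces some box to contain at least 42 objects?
n = (42 − 1)·178 + 1 = 7299

By the generalised pigeonhole principle, to guarantee some box contains ≥ r objects we need more than (r − 1) · k objects total. Threshold: n = (r − 1) · k + 1. With r = 42 and k = 178: n = 41 · 178 + 1 = 7298 + 1 = 7299. For n = 7298 = 41 · 178, we can put exactly 41 objects in every box, avoiding 42 in any single one — so 7299 is tight.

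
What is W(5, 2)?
W(5, 2) = 5 + 1 = 6

A 2-term AP is any pair of integers, so a monochromatic 2-AP exists iff some colour is used at least twice. With 5 colours, the colouring i ↦ i on {1, ..., 5} uses each colour once, avoiding any monochromatic pair, so W(5, 2) > 5. For {1, ..., 6}, pigeonhole forces two integers of the same colour, which form a monochromatic 2-AP. Hence W(5, 2) = 6.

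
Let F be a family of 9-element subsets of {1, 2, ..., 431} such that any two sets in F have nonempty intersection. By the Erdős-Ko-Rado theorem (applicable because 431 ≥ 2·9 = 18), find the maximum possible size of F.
max |F| = C(430, 8) = 27150736911558975

Erdős-Ko-Rado (1961): when n ≥ 2k, max |F| = C(n−1, k−1). The bound is attained by the star {A : i ∈ A} for any fixed i ∈ [n]. Here C(431−1, 9−1) = C(430, 8) = 27150736911558975.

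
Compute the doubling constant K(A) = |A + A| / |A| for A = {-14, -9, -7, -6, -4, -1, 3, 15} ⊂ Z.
K = |A + A| / |A| = 29/8

Enumerate A + A = {a + b : a, b ∈ A}. With |A| = 8, there are |A|^2 = 64 ordered sum pairs; collecting distinct values, A + A = {-28, -23, -21, -20, -18, -16, -15, -14, -13, -12, -11, -10, -8, -7, -6, -5, -4, -3, -2, -1, 1, 2, 6, 8, 9, 11, 14, 18, 30}, so |A + A| = 29. Thus K = 29/8. For comparison, the minimum possible |A + A| over all 8-element sets is 2·8 − 1 = 15 (so min K = 15/8), attained only by arithmetic progressions.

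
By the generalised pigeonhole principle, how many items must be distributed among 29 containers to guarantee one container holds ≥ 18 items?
n = (18 − 1)·29 + 1 = 494

By the generalised pigeonhole principle, to guarantee some box contains ≥ r objects we need more than (r − 1) · k objects total. Threshold: n = (r − 1) · k + 1. With r = 18 and k = 29: n = 17 · 29 + 1 = 493 + 1 = 494. For n = 493 = 17 · 29, we can put exactly 17 objects in every box, avoiding 18 in any single one — so 494 is tight.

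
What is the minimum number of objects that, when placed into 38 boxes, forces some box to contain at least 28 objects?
n = (28 − 1)·38 + 1 = 1027

By the generalised pigeonhole principle, to guarantee some box contains ≥ r objects we need more than (r − 1) · k objects total. Threshold: n = (r − 1) · k + 1. With r = 28 and k = 38: n = 27 · 38 + 1 = 1026 + 1 = 1027. For n = 1026 = 27 · 38, we can put exactly 27 objects in every box, avoiding 28 in any single one — so 1027 is tight.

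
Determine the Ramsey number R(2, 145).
R(2, 145) = 145

R(2, k) = k for all k ≥ 2: in a 2-colouring of K_k, either some edge is red (a red K_2) or all edges are blue (a blue K_k). And K_{144} coloured all-blue has no blue K_145, so R(2, 145) > 144. Hence R(2, 145) = 145.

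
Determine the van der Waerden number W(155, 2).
W(155, 2) = 155 + 1 = 156

A 2-term AP is any pair of integers, so a monochromatic 2-AP exists iff some colour is used at least twice. With 155 colours, the colouring i ↦ i on {1, ..., 155} uses each colour once, avoiding any monochromatic pair, so W(155, 2) > 155. For {1, ..., 156}, pigeonhole forces two integers of the same colour, which form a monochromatic 2-AP. Hence W(155, 2) = 156.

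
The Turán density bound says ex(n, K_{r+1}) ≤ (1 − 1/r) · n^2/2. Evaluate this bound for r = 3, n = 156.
Turán density bound = (2/3) · 156^2/2 = 8112

Turán's theorem: ex(n, K_{r+1}) is achieved by the complete r-partite Turán graph T(n, r) with parts as balanced as possible, and is at most (1 − 1/r) · n^2/2. For r = 3, n = 156: the density bound is (2/3) · 24336/2 = 8112. Since 3 ∣ 156, the Turán graph T(156, 3) has parts of equal size 52, and its edge count e(T(156, 3)) = 8112 attains the density bound exactly.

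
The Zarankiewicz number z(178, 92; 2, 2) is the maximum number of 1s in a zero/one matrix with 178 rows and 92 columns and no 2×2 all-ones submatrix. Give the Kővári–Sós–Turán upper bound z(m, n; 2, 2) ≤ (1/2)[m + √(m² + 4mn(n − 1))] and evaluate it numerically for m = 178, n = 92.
z(178, 92; 2, 2) ≤ (1/2)[178 + √(178² + 4·178·92·91)] = (1/2)[178 + √5992548] = 1312.9841

Kővári–Sós–Turán: let r_1, ..., r_178 be the row sums and z = Σ r_i the total number of 1s. Each pair of columns can share at most one row with both entries 1 (else a 2×2 all-ones block appears), so Σ_i C(r_i, 2) ≤ C(92, 2) = 4186. By convexity Σ_i C(r_i, 2) ≥ 178·C(z/178, 2) = z(z − 178)/(2·178), giving z² − 178z − 178·92·91 ≤ 0 and hence z ≤ (1/2)[178 + √(31684 + 4·1490216)] = (1/2)[178 + √5992548] ≈ (1/2)(178 + 2447.9681) = 1312.9841.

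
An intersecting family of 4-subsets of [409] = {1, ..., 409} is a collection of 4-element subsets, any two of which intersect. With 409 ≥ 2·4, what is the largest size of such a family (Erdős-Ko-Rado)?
max |F| = C(408, 3) = 11236456

The Erdős-Ko-Rado theorem states: for n ≥ 2k, an intersecting family of k-subsets of an n-element set has size at most C(n − 1, k − 1), with equality for 'star' families {A ⊆ [n] : |A| = k, i ∈ A} (fix an element i). For n = 409, k = 4: C(408, 3) = 11236456.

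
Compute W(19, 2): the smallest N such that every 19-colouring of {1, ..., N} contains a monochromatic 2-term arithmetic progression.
W(19, 2) = 19 + 1 = 20

A 2-term AP is any pair of integers, so a monochromatic 2-AP exists iff some colour is used at least twice. With 19 colours, the colouring i ↦ i on {1, ..., 19} uses each colour once, avoiding any monochromatic pair, so W(19, 2) > 19. For {1, ..., 20}, pigeonhole forces two integers of the same colour, which form a monochromatic 2-AP. Hence W(19, 2) = 20.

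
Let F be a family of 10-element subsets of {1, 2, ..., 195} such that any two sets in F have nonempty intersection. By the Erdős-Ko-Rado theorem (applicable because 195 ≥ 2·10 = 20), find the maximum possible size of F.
max |F| = C(194, 9) = 888501994734288

Erdős-Ko-Rado (1961): when n ≥ 2k, max |F| = C(n−1, k−1). The bound is attained by the star {A : i ∈ A} for any fixed i ∈ [n]. Here C(195−1, 10−1) = C(194, 9) = 888501994734288.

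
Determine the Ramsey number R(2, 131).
R(2, 131) = 131

R(2, k) = k for all k ≥ 2: in a 2-colouring of K_k, either some edge is red (a red K_2) or all edges are blue (a blue K_k). And K_{130} coloured all-blue has no blue K_131, so R(2, 131) > 130. Hence R(2, 131) = 131.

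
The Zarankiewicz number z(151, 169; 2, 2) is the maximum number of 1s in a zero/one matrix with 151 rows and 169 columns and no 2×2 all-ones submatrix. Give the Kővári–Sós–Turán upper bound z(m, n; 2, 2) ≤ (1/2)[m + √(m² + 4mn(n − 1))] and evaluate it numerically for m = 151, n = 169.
z(151, 169; 2, 2) ≤ (1/2)[151 + √(151² + 4·151·169·168)] = (1/2)[151 + √17171569] = 2147.4296

Kővári–Sós–Turán: let r_1, ..., r_151 be the row sums and z = Σ r_i the total number of 1s. Each pair of columns can share at most one row with both entries 1 (else a 2×2 all-ones block appears), so Σ_i C(r_i, 2) ≤ C(169, 2) = 14196. By convexity Σ_i C(r_i, 2) ≥ 151·C(z/151, 2) = z(z − 151)/(2·151), giving z² − 151z − 151·169·168 ≤ 0 and hence z ≤ (1/2)[151 + √(22801 + 4·4287192)] = (1/2)[151 + √17171569] ≈ (1/2)(151 + 4143.8592) = 2147.4296.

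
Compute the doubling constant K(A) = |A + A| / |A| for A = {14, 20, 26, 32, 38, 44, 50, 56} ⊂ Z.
K = |A + A| / |A| = 15/8

Enumerate A + A = {a + b : a, b ∈ A}. With |A| = 8, there are |A|^2 = 64 ordered sum pairs; collecting distinct values, A + A = {28, 34, 40, 46, 52, 58, 64, 70, 76, 82, 88, 94, 100, 106, 112}, so |A + A| = 15. Thus K = 15/8. Here |A + A| = 2|A| − 1 = 15, the minimum possible — so K = 15/8 is minimal, which holds iff A is an arithmetic progression.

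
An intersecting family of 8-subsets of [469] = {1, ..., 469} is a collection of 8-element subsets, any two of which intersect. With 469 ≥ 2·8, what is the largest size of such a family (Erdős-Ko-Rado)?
max |F| = C(468, 7) = 932635653350544

The Erdős-Ko-Rado theorem states: for n ≥ 2k, an intersecting family of k-subsets of an n-element set has size at most C(n − 1, k − 1), with equality for 'star' families {A ⊆ [n] : |A| = k, i ∈ A} (fix an element i). For n = 469, k = 8: C(468, 7) = 932635653350544.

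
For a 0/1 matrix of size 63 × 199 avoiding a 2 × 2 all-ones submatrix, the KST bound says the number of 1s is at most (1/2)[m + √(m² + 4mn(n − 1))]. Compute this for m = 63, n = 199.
z(63, 199; 2, 2) ≤ (1/2)[63 + √(63² + 4·63·199·198)] = (1/2)[63 + √9933273] = 1607.3548

Kővári–Sós–Turán: let r_1, ..., r_63 be the row sums and z = Σ r_i the total number of 1s. Each pair of columns can share at most one row with both entries 1 (else a 2×2 all-ones block appears), so Σ_i C(r_i, 2) ≤ C(199, 2) = 19701. By convexity Σ_i C(r_i, 2) ≥ 63·C(z/63, 2) = z(z − 63)/(2·63), giving z² − 63z − 63·199·198 ≤ 0 and hence z ≤ (1/2)[63 + √(3969 + 4·2482326)] = (1/2)[63 + √9933273] ≈ (1/2)(63 + 3151.7095) = 1607.3548.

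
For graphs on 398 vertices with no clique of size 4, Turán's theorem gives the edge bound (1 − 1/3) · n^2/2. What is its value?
Turán density bound = (2/3) · 398^2/2 = 158404/3 ≈ 52801.3333

Turán's theorem: ex(n, K_{r+1}) is achieved by the complete r-partite Turán graph T(n, r) with parts as balanced as possible, and is at most (1 − 1/r) · n^2/2. For r = 3, n = 398: the density bound is (2/3) · 158404/2 = 158404/3 ≈ 52801.3333. The integer-valued extremum is e(T(398, 3)) = 52801, which is strictly less than the density bound 158404/3 since 3 ∤ 398 (the parts of T(398, 3) cannot all be equal).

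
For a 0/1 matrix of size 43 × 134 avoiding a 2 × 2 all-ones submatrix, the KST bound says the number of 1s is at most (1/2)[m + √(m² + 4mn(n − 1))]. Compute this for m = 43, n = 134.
z(43, 134; 2, 2) ≤ (1/2)[43 + √(43² + 4·43·134·133)] = (1/2)[43 + √3067233] = 897.1759

Kővári–Sós–Turán: let r_1, ..., r_43 be the row sums and z = Σ r_i the total number of 1s. Each pair of columns can share at most one row with both entries 1 (else a 2×2 all-ones block appears), so Σ_i C(r_i, 2) ≤ C(134, 2) = 8911. By convexity Σ_i C(r_i, 2) ≥ 43·C(z/43, 2) = z(z − 43)/(2·43), giving z² − 43z − 43·134·133 ≤ 0 and hence z ≤ (1/2)[43 + √(1849 + 4·766346)] = (1/2)[43 + √3067233] ≈ (1/2)(43 + 1751.3518) = 897.1759.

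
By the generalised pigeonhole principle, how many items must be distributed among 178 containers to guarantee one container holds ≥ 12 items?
n = (12 − 1)·178 + 1 = 1959

By the generalised pigeonhole principle, to guarantee some box contains ≥ r objects we need more than (r − 1) · k objects total. Threshold: n = (r − 1) · k + 1. With r = 12 and k = 178: n = 11 · 178 + 1 = 1958 + 1 = 1959. For n = 1958 = 11 · 178, we can put exactly 11 objects in every box, avoiding 12 in any single one — so 1959 is tight.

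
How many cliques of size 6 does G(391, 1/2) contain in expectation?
E[# K_6] = C(391, 6) · (1/2)^C(6, 2) = 4775165900583 / 2^15 ≈ 145726498.430878

For each 6-subset S of vertices (there are C(391, 6) = 4775165900583 such S), let X_S = 1 if S induces a K_6 (all C(6, 2) = 15 edges present). Then P(X_S = 1) = (1/2)^15 = 1/32768. By linearity of expectation, E[# K_6] = C(391, 6) · (1/2)^15 = 4775165900583 / 32768 ≈ 145726498.430878.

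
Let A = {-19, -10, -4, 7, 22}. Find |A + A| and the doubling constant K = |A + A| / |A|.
K = |A + A| / |A| = 14/5

Enumerate A + A = {a + b : a, b ∈ A}. With |A| = 5, there are |A|^2 = 25 ordered sum pairs; collecting distinct values, A + A = {-38, -29, -23, -20, -14, -12, -8, -3, 3, 12, 14, 18, 29, 44}, so |A + A| = 14. Thus K = 14/5. For comparison, the minimum possible |A + A| over all 5-element sets is 2·5 − 1 = 9 (so min K = 9/5), attained only by arithmetic progressions.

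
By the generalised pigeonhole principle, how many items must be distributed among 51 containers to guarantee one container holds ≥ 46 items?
n = (46 − 1)·51 + 1 = 2296

By the generalised pigeonhole principle, to guarantee some box contains ≥ r objects we need more than (r − 1) · k objects total. Threshold: n = (r − 1) · k + 1. With r = 46 and k = 51: n = 45 · 51 + 1 = 2295 + 1 = 2296. For n = 2295 = 45 · 51, we can put exactly 45 objects in every box, avoiding 46 in any single one — so 2296 is tight.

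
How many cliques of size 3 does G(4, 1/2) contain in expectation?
E[# K_3] = C(4, 3) · (1/2)^C(3, 2) = 4 / 2^3 = 1/2 = 0.5

For each 3-subset S of vertices (there are C(4, 3) = 4 such S), let X_S = 1 if S induces a K_3 (all C(3, 2) = 3 edges present). Then P(X_S = 1) = (1/2)^3 = 1/8. By linearity of expectation, E[# K_3] = C(4, 3) · (1/2)^3 = 4 / 8 = 1/2 = 0.5.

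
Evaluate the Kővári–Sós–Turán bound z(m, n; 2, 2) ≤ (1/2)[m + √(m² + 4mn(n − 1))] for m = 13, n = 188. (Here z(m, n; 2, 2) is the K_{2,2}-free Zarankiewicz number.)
z(13, 188; 2, 2) ≤ (1/2)[13 + √(13² + 4·13·188·187)] = (1/2)[13 + √1828281] = 682.5697

Kővári–Sós–Turán: let r_1, ..., r_13 be the row sums and z = Σ r_i the total number of 1s. Each pair of columns can share at most one row with both entries 1 (else a 2×2 all-ones block appears), so Σ_i C(r_i, 2) ≤ C(188, 2) = 17578. By convexity Σ_i C(r_i, 2) ≥ 13·C(z/13, 2) = z(z − 13)/(2·13), giving z² − 13z − 13·188·187 ≤ 0 and hence z ≤ (1/2)[13 + √(169 + 4·457028)] = (1/2)[13 + √1828281] ≈ (1/2)(13 + 1352.1394) = 682.5697.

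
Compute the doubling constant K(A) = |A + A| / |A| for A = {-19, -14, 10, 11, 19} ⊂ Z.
K = |A + A| / |A| = 15/5 = 3

Enumerate A + A = {a + b : a, b ∈ A}. With |A| = 5, there are |A|^2 = 25 ordered sum pairs; collecting distinct values, A + A = {-38, -33, -28, -9, -8, -4, -3, 0, 5, 20, 21, 22, 29, 30, 38}, so |A + A| = 15. Thus K = 15/5 = 3. For comparison, the minimum possible |A + A| over all 5-element sets is 2·5 − 1 = 9 (so min K = 9/5), attained only by arithmetic progressions.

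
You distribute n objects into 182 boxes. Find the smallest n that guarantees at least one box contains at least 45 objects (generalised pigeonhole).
n = (45 − 1)·182 + 1 = 8009

By the generalised pigeonhole principle, to guarantee some box contains ≥ r objects we need more than (r − 1) · k objects total. Threshold: n = (r − 1) · k + 1. With r = 45 and k = 182: n = 44 · 182 + 1 = 8008 + 1 = 8009. For n = 8008 = 44 · 182, we can put exactly 44 objects in every box, avoiding 45 in any single one — so 8009 is tight.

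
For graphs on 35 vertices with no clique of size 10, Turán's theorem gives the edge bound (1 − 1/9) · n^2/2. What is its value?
Turán density bound = (8/9) · 35^2/2 = 4900/9 ≈ 544.4444

Turán's theorem: ex(n, K_{r+1}) is achieved by the complete r-partite Turán graph T(n, r) with parts as balanced as possible, and is at most (1 − 1/r) · n^2/2. For r = 9, n = 35: the density bound is (8/9) · 1225/2 = 4900/9 ≈ 544.4444. The integer-valued extremum is e(T(35, 9)) = 544, which is strictly less than the density bound 4900/9 since 9 ∤ 35 (the parts of T(35, 9) cannot all be equal).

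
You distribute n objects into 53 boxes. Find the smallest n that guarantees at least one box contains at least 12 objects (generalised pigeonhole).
n = (12 − 1)·53 + 1 = 584

By the generalised pigeonhole principle, to guarantee some box contains ≥ r objects we need more than (r − 1) · k objects total. Threshold: n = (r − 1) · k + 1. With r = 12 and k = 53: n = 11 · 53 + 1 = 583 + 1 = 584. For n = 583 = 11 · 53, we can put exactly 11 objects in every box, avoiding 12 in any single one — so 584 is tight.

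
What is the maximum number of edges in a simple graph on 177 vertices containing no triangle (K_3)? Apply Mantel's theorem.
ex(177, K_3) = ⌊177^2/4⌋ = 7832

Mantel (1907): a triangle-free graph on n vertices has at most ⌊n^2/4⌋ edges, with equality for the complete bipartite graph K_{⌊n/2⌋, ⌈n/2⌉}. For n = 177: ⌊177^2/4⌋ = ⌊31329/4⌋ = 7832. The extremal graph is K_{88, 89}, which has 88·89 = 7832 edges.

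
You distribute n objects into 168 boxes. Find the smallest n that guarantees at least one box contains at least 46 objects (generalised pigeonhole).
n = (46 − 1)·168 + 1 = 7561

By the generalised pigeonhole principle, to guarantee some box contains ≥ r objects we need more than (r − 1) · k objects total. Threshold: n = (r − 1) · k + 1. With r = 46 and k = 168: n = 45 · 168 + 1 = 7560 + 1 = 7561. For n = 7560 = 45 · 168, we can put exactly 45 objects in every box, avoiding 46 in any single one — so 7561 is tight.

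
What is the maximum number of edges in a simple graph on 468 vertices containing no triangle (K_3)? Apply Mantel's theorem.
ex(468, K_3) = ⌊468^2/4⌋ = 54756

Mantel (1907): a triangle-free graph on n vertices has at most ⌊n^2/4⌋ edges, with equality for the complete bipartite graph K_{⌊n/2⌋, ⌈n/2⌉}. For n = 468: ⌊468^2/4⌋ = ⌊219024/4⌋ = 54756. The extremal graph is K_{234, 234}, which has 234·234 = 54756 edges.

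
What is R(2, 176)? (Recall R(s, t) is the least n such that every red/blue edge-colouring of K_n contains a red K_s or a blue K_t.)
R(2, 176) = 176

R(2, k) = k for all k ≥ 2: in a 2-colouring of K_k, either some edge is red (a red K_2) or all edges are blue (a blue K_k). And K_{175} coloured all-blue has no blue K_176, so R(2, 176) > 175. Hence R(2, 176) = 176.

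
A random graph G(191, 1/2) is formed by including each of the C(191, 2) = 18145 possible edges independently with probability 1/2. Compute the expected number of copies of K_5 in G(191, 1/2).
E[# K_5] = C(191, 5) · (1/2)^C(5, 2) = 2009402703 / 2^10 ≈ 1962307.327148

For each 5-subset S of vertices (there are C(191, 5) = 2009402703 such S), let X_S = 1 if S induces a K_5 (all C(5, 2) = 10 edges present). Then P(X_S = 1) = (1/2)^10 = 1/1024. By linearity of expectation, E[# K_5] = C(191, 5) · (1/2)^10 = 2009402703 / 1024 ≈ 1962307.327148.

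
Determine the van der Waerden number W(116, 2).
W(116, 2) = 116 + 1 = 117

A 2-term AP is any pair of integers, so a monochromatic 2-AP exists iff some colour is used at least twice. With 116 colours, the colouring i ↦ i on {1, ..., 116} uses each colour once, avoiding any monochromatic pair, so W(116, 2) > 116. For {1, ..., 117}, pigeonhole forces two integers of the same colour, which form a monochromatic 2-AP. Hence W(116, 2) = 117.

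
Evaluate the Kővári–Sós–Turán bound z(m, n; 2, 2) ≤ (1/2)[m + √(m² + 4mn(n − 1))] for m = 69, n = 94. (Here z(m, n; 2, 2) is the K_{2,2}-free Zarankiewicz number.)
z(69, 94; 2, 2) ≤ (1/2)[69 + √(69² + 4·69·94·93)] = (1/2)[69 + √2417553] = 811.9241

Kővári–Sós–Turán: let r_1, ..., r_69 be the row sums and z = Σ r_i the total number of 1s. Each pair of columns can share at most one row with both entries 1 (else a 2×2 all-ones block appears), so Σ_i C(r_i, 2) ≤ C(94, 2) = 4371. By convexity Σ_i C(r_i, 2) ≥ 69·C(z/69, 2) = z(z − 69)/(2·69), giving z² − 69z − 69·94·93 ≤ 0 and hence z ≤ (1/2)[69 + √(4761 + 4·603198)] = (1/2)[69 + √2417553] ≈ (1/2)(69 + 1554.8482) = 811.9241.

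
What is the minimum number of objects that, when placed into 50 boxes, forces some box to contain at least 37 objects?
n = (37 − 1)·50 + 1 = 1801

By the generalised pigeonhole principle, to guarantee some box contains ≥ r objects we need more than (r − 1) · k objects total. Threshold: n = (r − 1) · k + 1. With r = 37 and k = 50: n = 36 · 50 + 1 = 1800 + 1 = 1801. For n = 1800 = 36 · 50, we can put exactly 36 objects in every box, avoiding 37 in any single one — so 1801 is tight.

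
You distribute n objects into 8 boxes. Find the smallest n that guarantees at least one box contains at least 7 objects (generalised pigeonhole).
n = (7 − 1)·8 + 1 = 49

By the generalised pigeonhole principle, to guarantee some box contains ≥ r objects we need more than (r − 1) · k objects total. Threshold: n = (r − 1) · k + 1. With r = 7 and k = 8: n = 6 · 8 + 1 = 48 + 1 = 49. For n = 48 = 6 · 8, we can put exactly 6 objects in every box, avoiding 7 in any single one — so 49 is tight.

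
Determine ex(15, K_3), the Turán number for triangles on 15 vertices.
ex(15, K_3) = ⌊15^2/4⌋ = 56

Mantel (1907): a triangle-free graph on n vertices has at most ⌊n^2/4⌋ edges, with equality for the complete bipartite graph K_{⌊n/2⌋, ⌈n/2⌉}. For n = 15: ⌊15^2/4⌋ = ⌊225/4⌋ = 56. The extremal graph is K_{7, 8}, which has 7·8 = 56 edges.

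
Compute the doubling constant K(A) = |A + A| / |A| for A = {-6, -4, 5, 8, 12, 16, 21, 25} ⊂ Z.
K = |A + A| / |A| = 30/8 = 15/4

Enumerate A + A = {a + b : a, b ∈ A}. With |A| = 8, there are |A|^2 = 64 ordered sum pairs; collecting distinct values, A + A = {-12, -10, -8, -1, 1, 2, 4, 6, 8, 10, 12, 13, 15, 16, 17, 19, 20, 21, 24, 26, 28, 29, 30, 32, 33, 37, 41, 42, 46, 50}, so |A + A| = 30. Thus K = 30/8 = 15/4. For comparison, the minimum possible |A + A| over all 8-element sets is 2·8 − 1 = 15 (so min K = 15/8), attained only by arithmetic progressions.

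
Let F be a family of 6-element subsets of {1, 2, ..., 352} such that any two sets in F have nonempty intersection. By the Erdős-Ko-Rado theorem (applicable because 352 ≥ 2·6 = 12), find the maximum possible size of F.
max |F| = C(351, 5) = 43144760295

Erdős-Ko-Rado (1961): when n ≥ 2k, max |F| = C(n−1, k−1). The bound is attained by the star {A : i ∈ A} for any fixed i ∈ [n]. Here C(352−1, 6−1) = C(351, 5) = 43144760295.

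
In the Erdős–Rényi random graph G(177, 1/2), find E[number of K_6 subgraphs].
E[# K_6] = C(177, 6) · (1/2)^C(6, 2) = 39202637320 / 2^15 = 4900329665/4096 ≈ 1196369.547119

For each 6-subset S of vertices (there are C(177, 6) = 39202637320 such S), let X_S = 1 if S induces a K_6 (all C(6, 2) = 15 edges present). Then P(X_S = 1) = (1/2)^15 = 1/32768. By linearity of expectation, E[# K_6] = C(177, 6) · (1/2)^15 = 39202637320 / 32768 = 4900329665/4096 ≈ 1196369.547119.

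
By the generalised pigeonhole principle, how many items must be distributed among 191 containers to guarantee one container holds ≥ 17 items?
n = (17 − 1)·191 + 1 = 3057

By the generalised pigeonhole principle, to guarantee some box contains ≥ r objects we need more than (r − 1) · k objects total. Threshold: n = (r − 1) · k + 1. With r = 17 and k = 191: n = 16 · 191 + 1 = 3056 + 1 = 3057. For n = 3056 = 16 · 191, we can put exactly 16 objects in every box, avoiding 17 in any single one — so 3057 is tight.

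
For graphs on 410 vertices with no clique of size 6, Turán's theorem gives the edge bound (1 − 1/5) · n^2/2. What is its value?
Turán density bound = (4/5) · 410^2/2 = 67240

Turán's theorem: ex(n, K_{r+1}) is achieved by the complete r-partite Turán graph T(n, r) with parts as balanced as possible, and is at most (1 − 1/r) · n^2/2. For r = 5, n = 410: the density bound is (4/5) · 168100/2 = 67240. Since 5 ∣ 410, the Turán graph T(410, 5) has parts of equal size 82, and its edge count e(T(410, 5)) = 67240 attains the density bound exactly.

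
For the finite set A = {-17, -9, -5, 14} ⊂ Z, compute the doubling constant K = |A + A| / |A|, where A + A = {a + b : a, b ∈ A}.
K = |A + A| / |A| = 10/4 = 5/2

Enumerate A + A = {a + b : a, b ∈ A}. With |A| = 4, there are |A|^2 = 16 ordered sum pairs; collecting distinct values, A + A = {-34, -26, -22, -18, -14, -10, -3, 5, 9, 28}, so |A + A| = 10. Thus K = 10/4 = 5/2. For comparison, the minimum possible |A + A| over all 4-element sets is 2·4 − 1 = 7 (so min K = 7/4), attained only by arithmetic progressions.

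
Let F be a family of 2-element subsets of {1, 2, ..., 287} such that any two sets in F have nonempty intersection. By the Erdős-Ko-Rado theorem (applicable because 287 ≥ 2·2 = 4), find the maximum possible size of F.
max |F| = C(286, 1) = 286

The Erdős-Ko-Rado theorem states: for n ≥ 2k, an intersecting family of k-subsets of an n-element set has size at most C(n − 1, k − 1), with equality for 'star' families {A ⊆ [n] : |A| = k, i ∈ A} (fix an element i). For n = 287, k = 2: C(286, 1) = 286.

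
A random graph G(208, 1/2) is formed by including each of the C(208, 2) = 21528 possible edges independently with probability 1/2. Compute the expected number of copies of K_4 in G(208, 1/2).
E[# K_4] = C(208, 4) · (1/2)^C(4, 2) = 75760620 / 2^6 = 18940155/16 = 1183759.6875

For each 4-subset S of vertices (there are C(208, 4) = 75760620 such S), let X_S = 1 if S induces a K_4 (all C(4, 2) = 6 edges present). Then P(X_S = 1) = (1/2)^6 = 1/64. By linearity of expectation, E[# K_4] = C(208, 4) · (1/2)^6 = 75760620 / 64 = 18940155/16 = 1183759.6875.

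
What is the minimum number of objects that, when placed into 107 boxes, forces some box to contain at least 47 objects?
n = (47 − 1)·107 + 1 = 4923

By the generalised pigeonhole principle, to guarantee some box contains ≥ r objects we need more than (r − 1) · k objects total. Threshold: n = (r − 1) · k + 1. With r = 47 and k = 107: n = 46 · 107 + 1 = 4922 + 1 = 4923. For n = 4922 = 46 · 107, we can put exactly 46 objects in every box, avoiding 47 in any single one — so 4923 is tight.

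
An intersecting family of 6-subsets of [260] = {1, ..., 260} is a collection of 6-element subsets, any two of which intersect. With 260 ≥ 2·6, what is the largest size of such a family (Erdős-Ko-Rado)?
max |F| = C(259, 5) = 9342250176

Erdős-Ko-Rado (1961): when n ≥ 2k, max |F| = C(n−1, k−1). The bound is attained by the star {A : i ∈ A} for any fixed i ∈ [n]. Here C(260−1, 6−1) = C(259, 5) = 9342250176.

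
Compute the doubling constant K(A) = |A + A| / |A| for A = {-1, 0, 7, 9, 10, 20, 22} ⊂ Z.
K = |A + A| / |A| = 24/7

Enumerate A + A = {a + b : a, b ∈ A}. With |A| = 7, there are |A|^2 = 49 ordered sum pairs; collecting distinct values, A + A = {-2, -1, 0, 6, 7, 8, 9, 10, 14, 16, 17, 18, 19, 20, 21, 22, 27, 29, 30, 31, 32, 40, 42, 44}, so |A + A| = 24. Thus K = 24/7. For comparison, the minimum possible |A + A| over all 7-element sets is 2·7 − 1 = 13 (so min K = 13/7), attained only by arithmetic progressions.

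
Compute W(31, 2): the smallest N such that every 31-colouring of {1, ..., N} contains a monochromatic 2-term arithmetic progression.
W(31, 2) = 31 + 1 = 32

A 2-term AP is any pair of integers, so a monochromatic 2-AP exists iff some colour is used at least twice. With 31 colours, the colouring i ↦ i on {1, ..., 31} uses each colour once, avoiding any monochromatic pair, so W(31, 2) > 31. For {1, ..., 32}, pigeonhole forces two integers of the same colour, which form a monochromatic 2-AP. Hence W(31, 2) = 32.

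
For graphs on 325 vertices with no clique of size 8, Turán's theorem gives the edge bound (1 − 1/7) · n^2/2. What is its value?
Turán density bound = (6/7) · 325^2/2 = 316875/7 ≈ 45267.8571

Turán's theorem: ex(n, K_{r+1}) is achieved by the complete r-partite Turán graph T(n, r) with parts as balanced as possible, and is at most (1 − 1/r) · n^2/2. For r = 7, n = 325: the density bound is (6/7) · 105625/2 = 316875/7 ≈ 45267.8571. The integer-valued extremum is e(T(325, 7)) = 45267, which is strictly less than the density bound 316875/7 since 7 ∤ 325 (the parts of T(325, 7) cannot all be equal).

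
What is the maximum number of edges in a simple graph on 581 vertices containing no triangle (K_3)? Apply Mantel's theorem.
ex(581, K_3) = ⌊581^2/4⌋ = 84390

Mantel (1907): a triangle-free graph on n vertices has at most ⌊n^2/4⌋ edges, with equality for the complete bipartite graph K_{⌊n/2⌋, ⌈n/2⌉}. For n = 581: ⌊581^2/4⌋ = ⌊337561/4⌋ = 84390. The extremal graph is K_{290, 291}, which has 290·291 = 84390 edges.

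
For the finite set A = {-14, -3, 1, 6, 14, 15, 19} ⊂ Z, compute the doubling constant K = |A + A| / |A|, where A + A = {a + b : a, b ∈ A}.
K = |A + A| / |A| = 25/7

Enumerate A + A = {a + b : a, b ∈ A}. With |A| = 7, there are |A|^2 = 49 ordered sum pairs; collecting distinct values, A + A = {-28, -17, -13, -8, -6, -2, 0, 1, 2, 3, 5, 7, 11, 12, 15, 16, 20, 21, 25, 28, 29, 30, 33, 34, 38}, so |A + A| = 25. Thus K = 25/7. For comparison, the minimum possible |A + A| over all 7-element sets is 2·7 − 1 = 13 (so min K = 13/7), attained only by arithmetic progressions.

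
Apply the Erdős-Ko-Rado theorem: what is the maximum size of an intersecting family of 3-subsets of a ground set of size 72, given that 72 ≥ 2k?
max |F| = C(71, 2) = 2485

Erdős-Ko-Rado (1961): when n ≥ 2k, max |F| = C(n−1, k−1). The bound is attained by the star {A : i ∈ A} for any fixed i ∈ [n]. Here C(72−1, 3−1) = C(71, 2) = 2485.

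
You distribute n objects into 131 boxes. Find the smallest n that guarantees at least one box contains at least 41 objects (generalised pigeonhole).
n = (41 − 1)·131 + 1 = 5241

By the generalised pigeonhole principle, to guarantee some box contains ≥ r objects we need more than (r − 1) · k objects total. Threshold: n = (r − 1) · k + 1. With r = 41 and k = 131: n = 40 · 131 + 1 = 5240 + 1 = 5241. For n = 5240 = 40 · 131, we can put exactly 40 objects in every box, avoiding 41 in any single one — so 5241 is tight.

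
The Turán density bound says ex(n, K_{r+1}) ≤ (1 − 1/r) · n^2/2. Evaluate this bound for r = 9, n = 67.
Turán density bound = (8/9) · 67^2/2 = 17956/9 ≈ 1995.1111

Turán's theorem: ex(n, K_{r+1}) is achieved by the complete r-partite Turán graph T(n, r) with parts as balanced as possible, and is at most (1 − 1/r) · n^2/2. For r = 9, n = 67: the density bound is (8/9) · 4489/2 = 17956/9 ≈ 1995.1111. The integer-valued extremum is e(T(67, 9)) = 1994, which is strictly less than the density bound 17956/9 since 9 ∤ 67 (the parts of T(67, 9) cannot all be equal).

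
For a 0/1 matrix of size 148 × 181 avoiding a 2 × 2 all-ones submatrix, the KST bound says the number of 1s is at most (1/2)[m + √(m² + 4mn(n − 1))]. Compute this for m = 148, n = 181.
z(148, 181; 2, 2) ≤ (1/2)[148 + √(148² + 4·148·181·180)] = (1/2)[148 + √19309264] = 2271.1154

Kővári–Sós–Turán: let r_1, ..., r_148 be the row sums and z = Σ r_i the total number of 1s. Each pair of columns can share at most one row with both entries 1 (else a 2×2 all-ones block appears), so Σ_i C(r_i, 2) ≤ C(181, 2) = 16290. By convexity Σ_i C(r_i, 2) ≥ 148·C(z/148, 2) = z(z − 148)/(2·148), giving z² − 148z − 148·181·180 ≤ 0 and hence z ≤ (1/2)[148 + √(21904 + 4·4821840)] = (1/2)[148 + √19309264] ≈ (1/2)(148 + 4394.2308) = 2271.1154.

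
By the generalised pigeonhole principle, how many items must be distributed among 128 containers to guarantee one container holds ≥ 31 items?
n = (31 − 1)·128 + 1 = 3841

By the generalised pigeonhole principle, to guarantee some box contains ≥ r objects we need more than (r − 1) · k objects total. Threshold: n = (r − 1) · k + 1. With r = 31 and k = 128: n = 30 · 128 + 1 = 3840 + 1 = 3841. For n = 3840 = 30 · 128, we can put exactly 30 objects in every box, avoiding 31 in any single one — so 3841 is tight.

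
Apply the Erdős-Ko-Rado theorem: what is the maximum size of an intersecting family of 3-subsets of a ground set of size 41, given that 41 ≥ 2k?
max |F| = C(40, 2) = 780

The Erdős-Ko-Rado theorem states: for n ≥ 2k, an intersecting family of k-subsets of an n-element set has size at most C(n − 1, k − 1), with equality for 'star' families {A ⊆ [n] : |A| = k, i ∈ A} (fix an element i). For n = 41, k = 3: C(40, 2) = 780.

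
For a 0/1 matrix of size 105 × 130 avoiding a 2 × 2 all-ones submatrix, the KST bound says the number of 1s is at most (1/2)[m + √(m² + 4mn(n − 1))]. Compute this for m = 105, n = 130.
z(105, 130; 2, 2) ≤ (1/2)[105 + √(105² + 4·105·130·129)] = (1/2)[105 + √7054425] = 1380.5084

Kővári–Sós–Turán: let r_1, ..., r_105 be the row sums and z = Σ r_i the total number of 1s. Each pair of columns can share at most one row with both entries 1 (else a 2×2 all-ones block appears), so Σ_i C(r_i, 2) ≤ C(130, 2) = 8385. By convexity Σ_i C(r_i, 2) ≥ 105·C(z/105, 2) = z(z − 105)/(2·105), giving z² − 105z − 105·130·129 ≤ 0 and hence z ≤ (1/2)[105 + √(11025 + 4·1760850)] = (1/2)[105 + √7054425] ≈ (1/2)(105 + 2656.0168) = 1380.5084.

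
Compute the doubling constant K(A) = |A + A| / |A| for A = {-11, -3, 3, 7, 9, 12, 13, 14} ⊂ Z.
K = |A + A| / |A| = 31/8

Enumerate A + A = {a + b : a, b ∈ A}. With |A| = 8, there are |A|^2 = 64 ordered sum pairs; collecting distinct values, A + A = {-22, -14, -8, -6, -4, -2, 0, 1, 2, 3, 4, 6, 9, 10, 11, 12, 14, 15, 16, 17, 18, 19, 20, 21, 22, 23, 24, 25, 26, 27, 28}, so |A + A| = 31. Thus K = 31/8. For comparison, the minimum possible |A + A| over all 8-element sets is 2·8 − 1 = 15 (so min K = 15/8), attained only by arithmetic progressions.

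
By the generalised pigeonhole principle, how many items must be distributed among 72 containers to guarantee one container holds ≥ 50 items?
n = (50 − 1)·72 + 1 = 3529

By the generalised pigeonhole principle, to guarantee some box contains ≥ r objects we need more than (r − 1) · k objects total. Threshold: n = (r − 1) · k + 1. With r = 50 and k = 72: n = 49 · 72 + 1 = 3528 + 1 = 3529. For n = 3528 = 49 · 72, we can put exactly 49 objects in every box, avoiding 50 in any single one — so 3529 is tight.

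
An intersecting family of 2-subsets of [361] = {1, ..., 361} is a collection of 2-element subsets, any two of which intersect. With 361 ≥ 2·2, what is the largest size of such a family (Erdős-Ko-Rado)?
max |F| = C(360, 1) = 360

The Erdős-Ko-Rado theorem states: for n ≥ 2k, an intersecting family of k-subsets of an n-element set has size at most C(n − 1, k − 1), with equality for 'star' families {A ⊆ [n] : |A| = k, i ∈ A} (fix an element i). For n = 361, k = 2: C(360, 1) = 360.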